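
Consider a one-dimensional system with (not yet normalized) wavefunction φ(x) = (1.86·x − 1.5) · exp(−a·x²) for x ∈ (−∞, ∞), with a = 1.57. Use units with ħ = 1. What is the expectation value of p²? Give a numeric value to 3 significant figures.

2.19

p² φ = −ħ² d²φ/dx²; ⟨p²⟩ = −ħ² ∫ φ*·φ'' dx / ∫|φ|² dx.
Expand each integrand as polynomial × e^(−2ax²) and use ∫x^(2j)·e^(−2ax²) dx = (2j−1)!!/(4a)^j · √(π/(2a)), odd powers → 0; here √(π/(2a)) = 1.0003. Differentiate with the product rule, d/dx e^(−ax²) = −2ax·e^(−ax²).
State is unnormalized: ∫|φ|² dx = 2.8016, and ∫φ*·(−ħ² φ'') dx = 6.1288, so ⟨p²⟩ = 6.1288 / 2.8016.
⟨p²⟩ = 2.1876.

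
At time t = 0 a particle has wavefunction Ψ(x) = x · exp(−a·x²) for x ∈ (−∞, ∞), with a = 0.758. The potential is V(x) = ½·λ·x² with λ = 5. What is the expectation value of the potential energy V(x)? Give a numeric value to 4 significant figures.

2.474

⟨V⟩ = ∫ V(x)·|Ψ|² dx / ∫|Ψ|² dx.
Expand each integrand as polynomial × e^(−2ax²) and use ∫x^(2j)·e^(−2ax²) dx = (2j−1)!!/(4a)^j · √(π/(2a)), odd powers → 0; here √(π/(2a)) = 1.4395.
State is unnormalized: ∫|Ψ|² dx = 0.47478, and ∫Ψ*·V(x)·Ψ dx = 1.1744, so ⟨V⟩ = 1.1744 / 0.47478.
⟨V⟩ = 2.4736.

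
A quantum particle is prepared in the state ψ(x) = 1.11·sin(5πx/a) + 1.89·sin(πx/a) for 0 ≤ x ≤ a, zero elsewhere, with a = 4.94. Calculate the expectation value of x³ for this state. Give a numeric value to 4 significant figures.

⟨x³⟩ = ∫ x³·|ψ|² dx / ∫|ψ|² dx (integrals over the domain).
On 0 ≤ x ≤ a (j ≠ l): ∫sin²(jπx/a) dx = a/2, ∫sin(jπx/a)·sin(lπx/a) dx = 0; diagonal moments ∫x·sin²(jπx/a) dx = a²/4, ∫x²·sin²(jπx/a) dx = a³·(1/6 − 1/(4j²π²)); cross terms ∫x·sin(jπx/a)·sin(lπx/a) dx = 0 for j + l even and −4jla²/(π²(j² − l²)²) for j + l odd, ∫x²·sin(jπx/a)·sin(lπx/a) dx = (−1)^(j+l)·4jla³/(π²(j² − l²)²); higher powers the same way via product-to-sum and parts.
State is unnormalized: ∫|ψ|² dx = 11.866, and ∫ψ*·x³·ψ dx = 288.88, so ⟨x³⟩ = 288.88 / 11.866.
⟨x³⟩ = 24.344.

24.34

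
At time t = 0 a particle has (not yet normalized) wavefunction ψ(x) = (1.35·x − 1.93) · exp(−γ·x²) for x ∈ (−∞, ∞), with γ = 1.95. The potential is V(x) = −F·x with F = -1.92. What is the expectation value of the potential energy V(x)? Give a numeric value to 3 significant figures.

⟨V⟩ = ∫ V(x)·|ψ|² dx / ∫|ψ|² dx.
Expand each integrand as polynomial × e^(−2γx²) and use ∫x^(2j)·e^(−2γx²) dx = (2j−1)!!/(4γ)^j · √(π/(2γ)), odd powers → 0; here √(π/(2γ)) = 0.89752.
State is unnormalized: ∫|ψ|² dx = 3.5529, and ∫ψ*·V(x)·ψ dx = -1.1513, so ⟨V⟩ = -1.1513 / 3.5529.
⟨V⟩ = -0.32403.

-0.324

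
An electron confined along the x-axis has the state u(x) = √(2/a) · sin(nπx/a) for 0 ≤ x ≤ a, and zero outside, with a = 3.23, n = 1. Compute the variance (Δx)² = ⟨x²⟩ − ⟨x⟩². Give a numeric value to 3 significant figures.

0.341

Compute ⟨x⟩ and ⟨x²⟩ separately, then (Δx)² = ⟨x²⟩ − ⟨x⟩².
With sin²θ = (1 − cos2θ)/2 on 0 ≤ x ≤ a: ∫sin²(nπx/a) dx = a/2, ∫x·sin²(nπx/a) dx = a²/4, ∫x²·sin²(nπx/a) dx = a³·(1/6 − 1/(4n²π²)); higher powers xᵏ the same way, integrating xᵏ·cos(2nπx/a) by parts.
⟨x⟩ = 1.6150 and ⟨x²⟩ = 2.9491.
(Δx)² = 2.9491 − (1.6150)² = 0.34087.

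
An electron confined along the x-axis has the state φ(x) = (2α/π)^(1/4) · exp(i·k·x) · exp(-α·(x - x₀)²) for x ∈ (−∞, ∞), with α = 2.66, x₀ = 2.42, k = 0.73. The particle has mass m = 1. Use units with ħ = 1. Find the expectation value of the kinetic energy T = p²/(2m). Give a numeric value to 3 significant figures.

T = −(ħ²/2m) d²/dx², so ⟨T⟩ = −(ħ²/2m) ∫ φ*·φ'' dx; with m = 1.
Gaussian moments (u = x − x₀): ∫u^(2j)·e^(−2αu²) du = (2j−1)!!/(4α)^j · √(π/(2α)), odd powers integrate to 0; here √(π/(2α)) = 0.76846. Derivatives: φ′ = (ik − 2αu)·φ, φ″ = ((ik − 2αu)² − 2α)·φ; the odd-in-u pieces drop out.
⟨T⟩ = 1.5965.

1.60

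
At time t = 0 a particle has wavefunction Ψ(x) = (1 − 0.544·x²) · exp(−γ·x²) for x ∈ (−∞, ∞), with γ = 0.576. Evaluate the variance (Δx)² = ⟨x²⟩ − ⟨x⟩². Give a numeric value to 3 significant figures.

Compute ⟨x⟩ and ⟨x²⟩ separately, then (Δx)² = ⟨x²⟩ − ⟨x⟩².
Expand each integrand as polynomial × e^(−2γx²) and use ∫x^(2j)·e^(−2γx²) dx = (2j−1)!!/(4γ)^j · √(π/(2γ)), odd powers → 0; here √(π/(2γ)) = 1.6514.
Normalization: ∫|Ψ|² dx = 1.1478.
⟨x⟩ = 0.0000 and ⟨x²⟩ = 0.26201.
(Δx)² = 0.26201 − (0.0000)² = 0.26201.

0.262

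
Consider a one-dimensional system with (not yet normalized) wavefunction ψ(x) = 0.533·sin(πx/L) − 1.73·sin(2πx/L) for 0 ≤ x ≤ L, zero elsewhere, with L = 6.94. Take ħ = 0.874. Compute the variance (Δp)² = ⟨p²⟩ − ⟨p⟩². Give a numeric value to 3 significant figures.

Compute ⟨p⟩ and ⟨p²⟩ separately; (Δp)² = ⟨p²⟩ − ⟨p⟩².
d²/dx² sin(jπx/L) = −(jπ/L)²·sin(jπx/L); on 0 ≤ x ≤ L, ∫sin²(jπx/L) dx = L/2 and ∫sin(jπx/L)·sin(lπx/L) dx = 0 for j ≠ l, so only diagonal terms survive in ∫|ψ|² and ∫ψ·ψ″; ∫ψ·ψ′ dx = [ψ²/2] between the walls = 0.
Normalization: ∫|ψ|² dx = 11.371.
⟨p⟩ = 0.0000 and ⟨p²⟩ = 0.58542.
(Δp)² = 0.58542 − (0.0000)² = 0.58542.

0.585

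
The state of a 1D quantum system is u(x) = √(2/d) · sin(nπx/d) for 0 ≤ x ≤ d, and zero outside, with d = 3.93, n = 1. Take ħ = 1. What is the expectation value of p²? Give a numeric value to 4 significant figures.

p² u = −ħ² d²u/dx²; ⟨p²⟩ = −ħ² ∫ u*·u'' dx.
d/dx sin(nπx/d) = (nπ/d)·cos(nπx/d) and d²/dx² sin(nπx/d) = −(nπ/d)²·sin(nπx/d); on 0 ≤ x ≤ d, ∫sin²(nπx/d) dx = d/2 and ∫sin(nπx/d)·cos(nπx/d) dx = 0.
⟨p²⟩ = 0.63902.

0.6390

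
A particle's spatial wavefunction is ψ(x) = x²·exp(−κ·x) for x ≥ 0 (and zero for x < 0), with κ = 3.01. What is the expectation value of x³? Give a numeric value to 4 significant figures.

0.9626

⟨x³⟩ = ∫ x³·|ψ|² dx / ∫|ψ|² dx (integrals over the domain).
Every integrand reduces to terms xʲ·e^(−2κx) on [0, ∞); use ∫₀^∞ xʲ·e^(−2κx) dx = j!/(2κ)^(j+1).
State is unnormalized: ∫|ψ|² dx = 0.0030355, and ∫ψ*·x³·ψ dx = 0.0029219, so ⟨x³⟩ = 0.0029219 / 0.0030355.
⟨x³⟩ = 0.96256.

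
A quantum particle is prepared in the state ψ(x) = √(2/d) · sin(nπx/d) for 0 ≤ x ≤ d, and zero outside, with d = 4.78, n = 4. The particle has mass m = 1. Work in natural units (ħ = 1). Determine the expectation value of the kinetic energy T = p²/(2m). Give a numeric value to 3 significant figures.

T = −(ħ²/2m) d²/dx², so ⟨T⟩ = −(ħ²/2m) ∫ ψ*·ψ'' dx; with m = 1.
d/dx sin(nπx/d) = (nπ/d)·cos(nπx/d) and d²/dx² sin(nπx/d) = −(nπ/d)²·sin(nπx/d); on 0 ≤ x ≤ d, ∫sin²(nπx/d) dx = d/2 and ∫sin(nπx/d)·cos(nπx/d) dx = 0.
⟨T⟩ = 3.4557.

3.46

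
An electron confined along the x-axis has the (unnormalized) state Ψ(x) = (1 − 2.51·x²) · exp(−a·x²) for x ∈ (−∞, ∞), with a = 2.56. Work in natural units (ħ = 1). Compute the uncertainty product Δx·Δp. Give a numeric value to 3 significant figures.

0.657

Δx = √(⟨x²⟩−⟨x⟩²), Δp = √(⟨p²⟩−⟨p⟩²).
Expand each integrand as polynomial × e^(−2ax²) and use ∫x^(2j)·e^(−2ax²) dx = (2j−1)!!/(4a)^j · √(π/(2a)), odd powers → 0; here √(π/(2a)) = 0.78332. Differentiate with the product rule, d/dx e^(−ax²) = −2ax·e^(−ax²).
Normalization: ∫|Ψ|² dx = 0.54050.
⟨x⟩ = 0.0000, ⟨x²⟩ = 0.060933 ⇒ Δx = 0.24685.
⟨p⟩ = 0.0000, ⟨p²⟩ = 7.0893 ⇒ Δp = 2.6626.
Δx·Δp = 0.65724.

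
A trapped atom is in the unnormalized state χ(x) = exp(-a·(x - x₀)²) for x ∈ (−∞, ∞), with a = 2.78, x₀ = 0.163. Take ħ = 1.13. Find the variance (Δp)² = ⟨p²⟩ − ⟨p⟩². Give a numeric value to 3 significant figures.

3.55

Compute ⟨p⟩ and ⟨p²⟩ separately; (Δp)² = ⟨p²⟩ − ⟨p⟩².
Gaussian moments (u = x − x₀): ∫u^(2j)·e^(−2au²) du = (2j−1)!!/(4a)^j · √(π/(2a)), odd powers integrate to 0; here √(π/(2a)) = 0.75169. Derivatives: d/dx e^(−au²) = −2au·e^(−au²), d²/dx² e^(−au²) = (4a²u² − 2a)·e^(−au²).
Normalization: ∫|χ|² dx = 0.75169.
⟨p⟩ = 0.0000 and ⟨p²⟩ = 3.5498.
(Δp)² = 3.5498 − (0.0000)² = 3.5498.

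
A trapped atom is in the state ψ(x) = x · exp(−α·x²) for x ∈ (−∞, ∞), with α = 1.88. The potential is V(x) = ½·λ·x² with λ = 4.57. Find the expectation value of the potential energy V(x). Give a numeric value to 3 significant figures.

⟨V⟩ = ∫ V(x)·|ψ|² dx / ∫|ψ|² dx.
Expand each integrand as polynomial × e^(−2αx²) and use ∫x^(2j)·e^(−2αx²) dx = (2j−1)!!/(4α)^j · √(π/(2α)), odd powers → 0; here √(π/(2α)) = 0.91407.
State is unnormalized: ∫|ψ|² dx = 0.12155, and ∫ψ*·V(x)·ψ dx = 0.11080, so ⟨V⟩ = 0.11080 / 0.12155.
⟨V⟩ = 0.91157.

0.912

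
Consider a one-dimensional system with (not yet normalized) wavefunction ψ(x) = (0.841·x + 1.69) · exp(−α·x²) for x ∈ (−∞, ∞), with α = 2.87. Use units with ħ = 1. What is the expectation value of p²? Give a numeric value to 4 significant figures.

p² ψ = −ħ² d²ψ/dx²; ⟨p²⟩ = −ħ² ∫ ψ*·ψ'' dx / ∫|ψ|² dx.
Expand each integrand as polynomial × e^(−2αx²) and use ∫x^(2j)·e^(−2αx²) dx = (2j−1)!!/(4α)^j · √(π/(2α)), odd powers → 0; here √(π/(2α)) = 0.73981. Differentiate with the product rule, d/dx e^(−αx²) = −2αx·e^(−αx²).
State is unnormalized: ∫|ψ|² dx = 2.1585, and ∫ψ*·(−ħ² ψ'') dx = 6.4566, so ⟨p²⟩ = 6.4566 / 2.1585.
⟨p²⟩ = 2.9912.

2.991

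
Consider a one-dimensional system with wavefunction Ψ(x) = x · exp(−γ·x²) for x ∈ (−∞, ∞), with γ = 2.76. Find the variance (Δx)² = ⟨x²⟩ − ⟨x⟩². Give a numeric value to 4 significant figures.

0.2717

Compute ⟨x⟩ and ⟨x²⟩ separately, then (Δx)² = ⟨x²⟩ − ⟨x⟩².
Expand each integrand as polynomial × e^(−2γx²) and use ∫x^(2j)·e^(−2γx²) dx = (2j−1)!!/(4γ)^j · √(π/(2γ)), odd powers → 0; here √(π/(2γ)) = 0.75441.
Normalization: ∫|Ψ|² dx = 0.068334.
⟨x⟩ = 0.0000 and ⟨x²⟩ = 0.27174.
(Δx)² = 0.27174 − (0.0000)² = 0.27174.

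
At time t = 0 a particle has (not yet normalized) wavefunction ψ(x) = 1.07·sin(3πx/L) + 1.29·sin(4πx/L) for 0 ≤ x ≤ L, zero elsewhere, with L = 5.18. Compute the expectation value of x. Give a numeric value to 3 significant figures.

1.58

⟨x⟩ = ∫ x·|ψ|² dx / ∫|ψ|² dx (integrals over the domain).
On 0 ≤ x ≤ L (j ≠ l): ∫sin²(jπx/L) dx = L/2, ∫sin(jπx/L)·sin(lπx/L) dx = 0; diagonal moments ∫x·sin²(jπx/L) dx = L²/4, ∫x²·sin²(jπx/L) dx = L³·(1/6 − 1/(4j²π²)); cross terms ∫x·sin(jπx/L)·sin(lπx/L) dx = 0 for j + l even and −4jlL²/(π²(j² − l²)²) for j + l odd, ∫x²·sin(jπx/L)·sin(lπx/L) dx = (−1)^(j+l)·4jlL³/(π²(j² − l²)²); higher powers the same way via product-to-sum and parts.
State is unnormalized: ∫|ψ|² dx = 7.2753, and ∫ψ*·x·ψ dx = 11.491, so ⟨x⟩ = 11.491 / 7.2753.
⟨x⟩ = 1.5795.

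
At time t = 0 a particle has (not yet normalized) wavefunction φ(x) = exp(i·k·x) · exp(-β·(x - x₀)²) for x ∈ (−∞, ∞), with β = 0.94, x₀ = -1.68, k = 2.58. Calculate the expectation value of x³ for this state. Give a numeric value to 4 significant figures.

⟨x³⟩ = ∫ x³·|φ|² dx / ∫|φ|² dx (integrals over the domain).
Gaussian moments (u = x − x₀): ∫u^(2j)·e^(−2βu²) du = (2j−1)!!/(4β)^j · √(π/(2β)), odd powers integrate to 0; here √(π/(2β)) = 1.2927.
State is unnormalized: ∫|φ|² dx = 1.2927, and ∫φ*·x³·φ dx = -7.8622, so ⟨x³⟩ = -7.8622 / 1.2927.
⟨x³⟩ = -6.0821.

-6.082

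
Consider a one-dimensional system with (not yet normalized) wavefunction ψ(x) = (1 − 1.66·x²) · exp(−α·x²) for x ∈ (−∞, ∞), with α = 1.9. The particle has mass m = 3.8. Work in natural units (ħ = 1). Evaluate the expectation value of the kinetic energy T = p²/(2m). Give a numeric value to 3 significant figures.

0.627

T = −(ħ²/2m) d²/dx², so ⟨T⟩ = −(ħ²/2m) ∫ ψ*·ψ'' dx / ∫|ψ|² dx; with m = 3.8.
Expand each integrand as polynomial × e^(−2αx²) and use ∫x^(2j)·e^(−2αx²) dx = (2j−1)!!/(4α)^j · √(π/(2α)), odd powers → 0; here √(π/(2α)) = 0.90925. Differentiate with the product rule, d/dx e^(−αx²) = −2αx·e^(−αx²).
State is unnormalized: ∫|ψ|² dx = 0.64219, and ∫ψ*·(−ħ²/2m · ψ'') dx = 0.40252, so ⟨T⟩ = 0.40252 / 0.64219.
⟨T⟩ = 0.62680.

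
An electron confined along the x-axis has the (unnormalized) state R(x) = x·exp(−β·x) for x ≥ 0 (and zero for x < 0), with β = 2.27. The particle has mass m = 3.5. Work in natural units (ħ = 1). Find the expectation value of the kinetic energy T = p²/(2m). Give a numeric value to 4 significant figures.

T = −(ħ²/2m) d²/dx², so ⟨T⟩ = −(ħ²/2m) ∫ R*·R'' dx / ∫|R|² dx; with m = 3.5.
Differentiate x·exp(−β·x) with the product rule; every integrand then reduces to terms xʲ·e^(−2βx) on [0, ∞), with ∫₀^∞ xʲ·e^(−2βx) dx = j!/(2β)^(j+1).
State is unnormalized: ∫|R|² dx = 0.021373, and ∫R*·(−ħ²/2m · R'') dx = 0.015733, so ⟨T⟩ = 0.015733 / 0.021373.
⟨T⟩ = 0.73613.

0.7361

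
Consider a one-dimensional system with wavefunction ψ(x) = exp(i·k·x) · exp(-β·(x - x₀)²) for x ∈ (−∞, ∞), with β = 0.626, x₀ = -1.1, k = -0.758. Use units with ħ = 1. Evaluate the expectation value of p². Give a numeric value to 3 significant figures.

p² ψ = −ħ² d²ψ/dx²; ⟨p²⟩ = −ħ² ∫ ψ*·ψ'' dx / ∫|ψ|² dx.
Gaussian moments (u = x − x₀): ∫u^(2j)·e^(−2βu²) du = (2j−1)!!/(4β)^j · √(π/(2β)), odd powers integrate to 0; here √(π/(2β)) = 1.5841. Derivatives: ψ′ = (ik − 2βu)·ψ, ψ″ = ((ik − 2βu)² − 2β)·ψ; the odd-in-u pieces drop out.
State is unnormalized: ∫|ψ|² dx = 1.5841, and ∫ψ*·(−ħ² ψ'') dx = 1.9018, so ⟨p²⟩ = 1.9018 / 1.5841.
⟨p²⟩ = 1.2006.

1.20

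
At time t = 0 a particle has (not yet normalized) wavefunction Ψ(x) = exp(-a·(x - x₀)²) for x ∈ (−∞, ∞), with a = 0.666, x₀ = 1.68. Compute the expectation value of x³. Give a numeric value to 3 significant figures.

6.63

⟨x³⟩ = ∫ x³·|Ψ|² dx / ∫|Ψ|² dx (integrals over the domain).
Gaussian moments (u = x − x₀): ∫u^(2j)·e^(−2au²) du = (2j−1)!!/(4a)^j · √(π/(2a)), odd powers integrate to 0; here √(π/(2a)) = 1.5358.
State is unnormalized: ∫|Ψ|² dx = 1.5358, and ∫Ψ*·x³·Ψ dx = 10.187, so ⟨x³⟩ = 10.187 / 1.5358.
⟨x³⟩ = 6.6335.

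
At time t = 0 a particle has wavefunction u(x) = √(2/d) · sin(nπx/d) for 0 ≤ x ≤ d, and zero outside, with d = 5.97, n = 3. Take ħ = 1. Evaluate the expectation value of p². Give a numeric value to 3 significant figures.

2.49

p² u = −ħ² d²u/dx²; ⟨p²⟩ = −ħ² ∫ u*·u'' dx.
d/dx sin(nπx/d) = (nπ/d)·cos(nπx/d) and d²/dx² sin(nπx/d) = −(nπ/d)²·sin(nπx/d); on 0 ≤ x ≤ d, ∫sin²(nπx/d) dx = d/2 and ∫sin(nπx/d)·cos(nπx/d) dx = 0.
⟨p²⟩ = 2.4923.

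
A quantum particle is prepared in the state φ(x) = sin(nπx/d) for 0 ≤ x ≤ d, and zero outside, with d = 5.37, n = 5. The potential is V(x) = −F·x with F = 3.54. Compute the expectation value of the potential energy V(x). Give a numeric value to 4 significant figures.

-9.505

⟨V⟩ = ∫ V(x)·|φ|² dx / ∫|φ|² dx.
With sin²θ = (1 − cos2θ)/2 on 0 ≤ x ≤ d: ∫sin²(nπx/d) dx = d/2, ∫x·sin²(nπx/d) dx = d²/4, ∫x²·sin²(nπx/d) dx = d³·(1/6 − 1/(4n²π²)); higher powers xᵏ the same way, integrating xᵏ·cos(2nπx/d) by parts.
State is unnormalized: ∫|φ|² dx = 2.6850, and ∫φ*·V(x)·φ dx = -25.521, so ⟨V⟩ = -25.521 / 2.6850.
⟨V⟩ = -9.5049.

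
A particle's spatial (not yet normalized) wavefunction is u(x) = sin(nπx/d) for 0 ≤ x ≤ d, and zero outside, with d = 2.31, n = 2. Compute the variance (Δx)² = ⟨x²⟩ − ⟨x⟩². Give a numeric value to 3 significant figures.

Compute ⟨x⟩ and ⟨x²⟩ separately, then (Δx)² = ⟨x²⟩ − ⟨x⟩².
With sin²θ = (1 − cos2θ)/2 on 0 ≤ x ≤ d: ∫sin²(nπx/d) dx = d/2, ∫x·sin²(nπx/d) dx = d²/4, ∫x²·sin²(nπx/d) dx = d³·(1/6 − 1/(4n²π²)); higher powers xᵏ the same way, integrating xᵏ·cos(2nπx/d) by parts.
Normalization: ∫|u|² dx = 1.1550.
⟨x⟩ = 1.1550 and ⟨x²⟩ = 1.7111.
(Δx)² = 1.7111 − (1.1550)² = 0.37709.

0.377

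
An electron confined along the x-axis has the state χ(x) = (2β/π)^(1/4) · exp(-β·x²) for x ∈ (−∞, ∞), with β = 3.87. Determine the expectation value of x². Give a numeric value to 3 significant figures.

0.0646

⟨x²⟩ = ∫ x²·|χ|² dx (integrals over the domain).
Gaussian moments: ∫x^(2j)·e^(−2βx²) dx = (2j−1)!!/(4β)^j · √(π/(2β)), odd powers integrate to 0; here √(π/(2β)) = 0.63710.
⟨x²⟩ = 0.064599.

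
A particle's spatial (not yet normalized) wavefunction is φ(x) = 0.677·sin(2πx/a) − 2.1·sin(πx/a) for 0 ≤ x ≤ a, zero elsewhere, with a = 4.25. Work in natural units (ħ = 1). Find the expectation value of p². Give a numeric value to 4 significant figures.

p² φ = −ħ² d²φ/dx²; ⟨p²⟩ = −ħ² ∫ φ*·φ'' dx / ∫|φ|² dx.
d²/dx² sin(jπx/a) = −(jπ/a)²·sin(jπx/a); on 0 ≤ x ≤ a, ∫sin²(jπx/a) dx = a/2 and ∫sin(jπx/a)·sin(lπx/a) dx = 0 for j ≠ l, so only diagonal terms survive in ∫|φ|² and ∫φ·φ″; ∫φ·φ′ dx = [φ²/2] between the walls = 0.
State is unnormalized: ∫|φ|² dx = 10.345, and ∫φ*·(−ħ² φ'') dx = 7.2493, so ⟨p²⟩ = 7.2493 / 10.345.
⟨p²⟩ = 0.70074.

0.7007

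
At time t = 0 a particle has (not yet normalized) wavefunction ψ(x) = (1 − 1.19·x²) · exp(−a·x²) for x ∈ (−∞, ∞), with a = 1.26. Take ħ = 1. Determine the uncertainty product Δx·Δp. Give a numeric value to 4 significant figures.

Δx = √(⟨x²⟩−⟨x⟩²), Δp = √(⟨p²⟩−⟨p⟩²).
Expand each integrand as polynomial × e^(−2ax²) and use ∫x^(2j)·e^(−2ax²) dx = (2j−1)!!/(4a)^j · √(π/(2a)), odd powers → 0; here √(π/(2a)) = 1.1165. Differentiate with the product rule, d/dx e^(−ax²) = −2ax·e^(−ax²).
Normalization: ∫|ψ|² dx = 0.77602.
⟨x⟩ = 0.0000, ⟨x²⟩ = 0.11977 ⇒ Δx = 0.34608.
⟨p⟩ = 0.0000, ⟨p²⟩ = 3.3764 ⇒ Δp = 1.8375.
Δx·Δp = 0.63593.

0.6359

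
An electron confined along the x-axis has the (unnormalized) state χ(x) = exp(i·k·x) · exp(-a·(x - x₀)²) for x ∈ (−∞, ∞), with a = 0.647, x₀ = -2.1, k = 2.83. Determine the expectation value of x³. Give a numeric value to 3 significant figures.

⟨x³⟩ = ∫ x³·|χ|² dx / ∫|χ|² dx (integrals over the domain).
Gaussian moments (u = x − x₀): ∫u^(2j)·e^(−2au²) du = (2j−1)!!/(4a)^j · √(π/(2a)), odd powers integrate to 0; here √(π/(2a)) = 1.5581.
State is unnormalized: ∫|χ|² dx = 1.5581, and ∫χ*·x³·χ dx = -18.223, so ⟨x³⟩ = -18.223 / 1.5581.
⟨x³⟩ = -11.695.

-11.7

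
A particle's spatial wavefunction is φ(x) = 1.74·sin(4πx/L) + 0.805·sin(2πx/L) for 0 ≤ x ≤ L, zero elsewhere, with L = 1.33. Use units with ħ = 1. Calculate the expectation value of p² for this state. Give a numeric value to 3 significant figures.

p² φ = −ħ² d²φ/dx²; ⟨p²⟩ = −ħ² ∫ φ*·φ'' dx / ∫|φ|² dx.
d²/dx² sin(jπx/L) = −(jπ/L)²·sin(jπx/L); on 0 ≤ x ≤ L, ∫sin²(jπx/L) dx = L/2 and ∫sin(jπx/L)·sin(lπx/L) dx = 0 for j ≠ l, so only diagonal terms survive in ∫|φ|² and ∫φ·φ″; ∫φ·φ′ dx = [φ²/2] between the walls = 0.
State is unnormalized: ∫|φ|² dx = 2.4443, and ∫φ*·(−ħ² φ'') dx = 189.35, so ⟨p²⟩ = 189.35 / 2.4443.
⟨p²⟩ = 77.468.

77.5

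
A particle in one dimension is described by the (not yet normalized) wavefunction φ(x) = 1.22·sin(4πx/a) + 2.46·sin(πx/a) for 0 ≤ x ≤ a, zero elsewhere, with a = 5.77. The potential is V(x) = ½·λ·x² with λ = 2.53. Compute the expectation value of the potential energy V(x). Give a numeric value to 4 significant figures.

⟨V⟩ = ∫ V(x)·|φ|² dx / ∫|φ|² dx.
On 0 ≤ x ≤ a (j ≠ l): ∫sin²(jπx/a) dx = a/2, ∫sin(jπx/a)·sin(lπx/a) dx = 0; diagonal moments ∫x·sin²(jπx/a) dx = a²/4, ∫x²·sin²(jπx/a) dx = a³·(1/6 − 1/(4j²π²)); cross terms ∫x·sin(jπx/a)·sin(lπx/a) dx = 0 for j + l even and −4jla²/(π²(j² − l²)²) for j + l odd, ∫x²·sin(jπx/a)·sin(lπx/a) dx = (−1)^(j+l)·4jla³/(π²(j² − l²)²); higher powers the same way via product-to-sum and parts.
State is unnormalized: ∫|φ|² dx = 21.753, and ∫φ*·V(x)·φ dx = 257.05, so ⟨V⟩ = 257.05 / 21.753.
⟨V⟩ = 11.817.

11.82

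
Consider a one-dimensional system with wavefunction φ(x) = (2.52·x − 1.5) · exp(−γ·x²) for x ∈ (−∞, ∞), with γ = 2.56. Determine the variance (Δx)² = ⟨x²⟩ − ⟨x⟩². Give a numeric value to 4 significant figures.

0.07369

Compute ⟨x⟩ and ⟨x²⟩ separately, then (Δx)² = ⟨x²⟩ − ⟨x⟩².
Expand each integrand as polynomial × e^(−2γx²) and use ∫x^(2j)·e^(−2γx²) dx = (2j−1)!!/(4γ)^j · √(π/(2γ)), odd powers → 0; here √(π/(2γ)) = 0.78332.
Normalization: ∫|φ|² dx = 2.2483.
⟨x⟩ = -0.25723 and ⟨x²⟩ = 0.13986.
(Δx)² = 0.13986 − (-0.25723)² = 0.073692.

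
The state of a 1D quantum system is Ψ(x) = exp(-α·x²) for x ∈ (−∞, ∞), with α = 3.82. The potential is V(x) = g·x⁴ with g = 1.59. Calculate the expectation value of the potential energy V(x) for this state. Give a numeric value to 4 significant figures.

0.02043

⟨V⟩ = ∫ V(x)·|Ψ|² dx / ∫|Ψ|² dx.
Gaussian moments: ∫x^(2j)·e^(−2αx²) dx = (2j−1)!!/(4α)^j · √(π/(2α)), odd powers integrate to 0; here √(π/(2α)) = 0.64125.
State is unnormalized: ∫|Ψ|² dx = 0.64125, and ∫Ψ*·V(x)·Ψ dx = 0.013101, so ⟨V⟩ = 0.013101 / 0.64125.
⟨V⟩ = 0.020430.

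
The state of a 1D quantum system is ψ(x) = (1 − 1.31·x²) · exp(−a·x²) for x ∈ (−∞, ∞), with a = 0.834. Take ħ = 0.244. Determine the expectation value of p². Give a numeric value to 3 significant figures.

0.210

p² ψ = −ħ² d²ψ/dx²; ⟨p²⟩ = −ħ² ∫ ψ*·ψ'' dx / ∫|ψ|² dx.
Expand each integrand as polynomial × e^(−2ax²) and use ∫x^(2j)·e^(−2ax²) dx = (2j−1)!!/(4a)^j · √(π/(2a)), odd powers → 0; here √(π/(2a)) = 1.3724. Differentiate with the product rule, d/dx e^(−ax²) = −2ax·e^(−ax²).
State is unnormalized: ∫|ψ|² dx = 0.92943, and ∫ψ*·(−ħ² ψ'') dx = 0.19522, so ⟨p²⟩ = 0.19522 / 0.92943.
⟨p²⟩ = 0.21004.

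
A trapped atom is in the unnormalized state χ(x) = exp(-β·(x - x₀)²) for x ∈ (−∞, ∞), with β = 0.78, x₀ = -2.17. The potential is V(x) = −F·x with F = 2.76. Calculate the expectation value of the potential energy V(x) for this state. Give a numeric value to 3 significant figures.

5.99

⟨V⟩ = ∫ V(x)·|χ|² dx / ∫|χ|² dx.
Gaussian moments (u = x − x₀): ∫u^(2j)·e^(−2βu²) du = (2j−1)!!/(4β)^j · √(π/(2β)), odd powers integrate to 0; here √(π/(2β)) = 1.4191.
State is unnormalized: ∫|χ|² dx = 1.4191, and ∫χ*·V(x)·χ dx = 8.4993, so ⟨V⟩ = 8.4993 / 1.4191.
⟨V⟩ = 5.9892.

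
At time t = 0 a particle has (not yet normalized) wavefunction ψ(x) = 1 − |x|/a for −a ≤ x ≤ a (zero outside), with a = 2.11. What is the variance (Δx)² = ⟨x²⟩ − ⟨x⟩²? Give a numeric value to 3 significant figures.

Compute ⟨x⟩ and ⟨x²⟩ separately, then (Δx)² = ⟨x²⟩ − ⟨x⟩².
ψ is even, so ∫ over [−a, a] = 2∫₀ᵃ with ψ = 1 − x/a there: ∫₀ᵃ (1 − x/a)² dx = a/3, ∫₀ᵃ x²(1 − x/a)² dx = a³/30, ∫₀ᵃ x⁴(1 − x/a)² dx = a⁵/105.
Normalization: ∫|ψ|² dx = 1.4067.
⟨x⟩ = 0.0000 and ⟨x²⟩ = 0.44521.
(Δx)² = 0.44521 − (0.0000)² = 0.44521.

0.445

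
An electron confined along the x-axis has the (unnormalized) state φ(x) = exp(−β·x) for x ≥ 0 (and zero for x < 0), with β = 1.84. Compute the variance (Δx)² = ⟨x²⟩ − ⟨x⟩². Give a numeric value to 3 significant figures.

Compute ⟨x⟩ and ⟨x²⟩ separately, then (Δx)² = ⟨x²⟩ − ⟨x⟩².
Every integrand reduces to terms xʲ·e^(−2βx) on [0, ∞); use ∫₀^∞ xʲ·e^(−2βx) dx = j!/(2β)^(j+1).
Normalization: ∫|φ|² dx = 0.27174.
⟨x⟩ = 0.27174 and ⟨x²⟩ = 0.14768.
(Δx)² = 0.14768 − (0.27174)² = 0.073842.

0.0738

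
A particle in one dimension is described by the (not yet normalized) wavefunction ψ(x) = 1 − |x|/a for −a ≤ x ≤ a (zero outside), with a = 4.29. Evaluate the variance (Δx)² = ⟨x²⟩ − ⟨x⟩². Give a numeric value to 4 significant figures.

Compute ⟨x⟩ and ⟨x²⟩ separately, then (Δx)² = ⟨x²⟩ − ⟨x⟩².
ψ is even, so ∫ over [−a, a] = 2∫₀ᵃ with ψ = 1 − x/a there: ∫₀ᵃ (1 − x/a)² dx = a/3, ∫₀ᵃ x²(1 − x/a)² dx = a³/30, ∫₀ᵃ x⁴(1 − x/a)² dx = a⁵/105.
Normalization: ∫|ψ|² dx = 2.8600.
⟨x⟩ = 0.0000 and ⟨x²⟩ = 1.8404.
(Δx)² = 1.8404 − (0.0000)² = 1.8404.

1.840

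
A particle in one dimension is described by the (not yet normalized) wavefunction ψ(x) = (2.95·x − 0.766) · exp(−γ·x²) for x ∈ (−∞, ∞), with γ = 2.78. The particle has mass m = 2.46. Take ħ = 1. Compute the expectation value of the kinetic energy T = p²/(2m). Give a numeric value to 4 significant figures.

1.211

T = −(ħ²/2m) d²/dx², so ⟨T⟩ = −(ħ²/2m) ∫ ψ*·ψ'' dx / ∫|ψ|² dx; with m = 2.46.
Expand each integrand as polynomial × e^(−2γx²) and use ∫x^(2j)·e^(−2γx²) dx = (2j−1)!!/(4γ)^j · √(π/(2γ)), odd powers → 0; here √(π/(2γ)) = 0.75169. Differentiate with the product rule, d/dx e^(−γx²) = −2γx·e^(−γx²).
State is unnormalized: ∫|ψ|² dx = 1.0293, and ∫ψ*·(−ħ²/2m · ψ'') dx = 1.2464, so ⟨T⟩ = 1.2464 / 1.0293.
⟨T⟩ = 1.2109.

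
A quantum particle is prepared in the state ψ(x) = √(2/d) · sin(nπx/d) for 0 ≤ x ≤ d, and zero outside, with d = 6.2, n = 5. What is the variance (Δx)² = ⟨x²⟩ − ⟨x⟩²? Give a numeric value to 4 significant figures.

3.125

Compute ⟨x⟩ and ⟨x²⟩ separately, then (Δx)² = ⟨x²⟩ − ⟨x⟩².
With sin²θ = (1 − cos2θ)/2 on 0 ≤ x ≤ d: ∫sin²(nπx/d) dx = d/2, ∫x·sin²(nπx/d) dx = d²/4, ∫x²·sin²(nπx/d) dx = d³·(1/6 − 1/(4n²π²)); higher powers xᵏ the same way, integrating xᵏ·cos(2nπx/d) by parts.
⟨x⟩ = 3.1000 and ⟨x²⟩ = 12.735.
(Δx)² = 12.735 − (3.1000)² = 3.1254.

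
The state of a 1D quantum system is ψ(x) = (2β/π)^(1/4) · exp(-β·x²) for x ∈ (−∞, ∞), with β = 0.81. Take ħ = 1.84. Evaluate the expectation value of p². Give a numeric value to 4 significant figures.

p² ψ = −ħ² d²ψ/dx²; ⟨p²⟩ = −ħ² ∫ ψ*·ψ'' dx.
Gaussian moments: ∫x^(2j)·e^(−2βx²) dx = (2j−1)!!/(4β)^j · √(π/(2β)), odd powers integrate to 0; here √(π/(2β)) = 1.3926. Derivatives: d/dx e^(−βx²) = −2βx·e^(−βx²), d²/dx² e^(−βx²) = (4β²x² − 2β)·e^(−βx²).
⟨p²⟩ = 2.7423.

2.742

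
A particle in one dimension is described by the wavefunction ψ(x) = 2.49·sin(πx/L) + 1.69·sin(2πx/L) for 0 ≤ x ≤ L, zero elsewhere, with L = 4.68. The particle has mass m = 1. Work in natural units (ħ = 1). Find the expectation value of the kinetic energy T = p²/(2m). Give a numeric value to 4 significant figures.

0.4385

T = −(ħ²/2m) d²/dx², so ⟨T⟩ = −(ħ²/2m) ∫ ψ*·ψ'' dx / ∫|ψ|² dx; with m = 1.
d²/dx² sin(jπx/L) = −(jπ/L)²·sin(jπx/L); on 0 ≤ x ≤ L, ∫sin²(jπx/L) dx = L/2 and ∫sin(jπx/L)·sin(lπx/L) dx = 0 for j ≠ l, so only diagonal terms survive in ∫|ψ|² and ∫ψ·ψ″; ∫ψ·ψ′ dx = [ψ²/2] between the walls = 0.
State is unnormalized: ∫|ψ|² dx = 21.192, and ∫ψ*·(−ħ²/2m · ψ'') dx = 9.2920, so ⟨T⟩ = 9.2920 / 21.192.
⟨T⟩ = 0.43848.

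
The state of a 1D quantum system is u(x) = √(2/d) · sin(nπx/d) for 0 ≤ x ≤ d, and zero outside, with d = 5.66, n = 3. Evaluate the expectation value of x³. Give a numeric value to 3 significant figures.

⟨x³⟩ = ∫ x³·|u|² dx (integrals over the domain).
With sin²θ = (1 − cos2θ)/2 on 0 ≤ x ≤ d: ∫sin²(nπx/d) dx = d/2, ∫x·sin²(nπx/d) dx = d²/4, ∫x²·sin²(nπx/d) dx = d³·(1/6 − 1/(4n²π²)); higher powers xᵏ the same way, integrating xᵏ·cos(2nπx/d) by parts.
⟨x³⟩ = 43.799.

43.8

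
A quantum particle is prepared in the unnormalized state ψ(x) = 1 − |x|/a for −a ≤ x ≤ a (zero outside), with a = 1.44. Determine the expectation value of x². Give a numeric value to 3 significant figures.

⟨x²⟩ = ∫ x²·|ψ|² dx / ∫|ψ|² dx (integrals over the domain).
ψ is even, so ∫ over [−a, a] = 2∫₀ᵃ with ψ = 1 − x/a there: ∫₀ᵃ (1 − x/a)² dx = a/3, ∫₀ᵃ x²(1 − x/a)² dx = a³/30, ∫₀ᵃ x⁴(1 − x/a)² dx = a⁵/105.
State is unnormalized: ∫|ψ|² dx = 0.96000, and ∫ψ*·x²·ψ dx = 0.19907, so ⟨x²⟩ = 0.19907 / 0.96000.
⟨x²⟩ = 0.20736.

0.207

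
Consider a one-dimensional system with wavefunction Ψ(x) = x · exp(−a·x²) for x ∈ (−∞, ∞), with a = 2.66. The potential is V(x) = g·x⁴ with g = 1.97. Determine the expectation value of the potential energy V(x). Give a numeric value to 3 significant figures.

⟨V⟩ = ∫ V(x)·|Ψ|² dx / ∫|Ψ|² dx.
Expand each integrand as polynomial × e^(−2ax²) and use ∫x^(2j)·e^(−2ax²) dx = (2j−1)!!/(4a)^j · √(π/(2a)), odd powers → 0; here √(π/(2a)) = 0.76846.
State is unnormalized: ∫|Ψ|² dx = 0.072223, and ∫Ψ*·V(x)·Ψ dx = 0.018852, so ⟨V⟩ = 0.018852 / 0.072223.
⟨V⟩ = 0.26102.

0.261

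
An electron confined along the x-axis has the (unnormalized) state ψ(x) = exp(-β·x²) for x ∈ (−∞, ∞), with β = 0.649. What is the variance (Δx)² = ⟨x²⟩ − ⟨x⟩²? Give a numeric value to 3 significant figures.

Compute ⟨x⟩ and ⟨x²⟩ separately, then (Δx)² = ⟨x²⟩ − ⟨x⟩².
Gaussian moments: ∫x^(2j)·e^(−2βx²) dx = (2j−1)!!/(4β)^j · √(π/(2β)), odd powers integrate to 0; here √(π/(2β)) = 1.5557.
Normalization: ∫|ψ|² dx = 1.5557.
⟨x⟩ = 0.0000 and ⟨x²⟩ = 0.38521.
(Δx)² = 0.38521 − (0.0000)² = 0.38521.

0.385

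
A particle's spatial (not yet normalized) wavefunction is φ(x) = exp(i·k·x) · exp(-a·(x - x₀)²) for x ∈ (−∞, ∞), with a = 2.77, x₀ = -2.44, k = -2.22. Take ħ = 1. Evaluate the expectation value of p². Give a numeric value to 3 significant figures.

7.70

p² φ = −ħ² d²φ/dx²; ⟨p²⟩ = −ħ² ∫ φ*·φ'' dx / ∫|φ|² dx.
Gaussian moments (u = x − x₀): ∫u^(2j)·e^(−2au²) du = (2j−1)!!/(4a)^j · √(π/(2a)), odd powers integrate to 0; here √(π/(2a)) = 0.75304. Derivatives: φ′ = (ik − 2au)·φ, φ″ = ((ik − 2au)² − 2a)·φ; the odd-in-u pieces drop out.
State is unnormalized: ∫|φ|² dx = 0.75304, and ∫φ*·(−ħ² φ'') dx = 5.7972, so ⟨p²⟩ = 5.7972 / 0.75304.
⟨p²⟩ = 7.6984.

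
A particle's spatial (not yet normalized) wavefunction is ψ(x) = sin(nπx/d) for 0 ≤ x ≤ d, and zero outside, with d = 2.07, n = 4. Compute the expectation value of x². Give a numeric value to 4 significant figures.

1.415

⟨x²⟩ = ∫ x²·|ψ|² dx / ∫|ψ|² dx (integrals over the domain).
With sin²θ = (1 − cos2θ)/2 on 0 ≤ x ≤ d: ∫sin²(nπx/d) dx = d/2, ∫x·sin²(nπx/d) dx = d²/4, ∫x²·sin²(nπx/d) dx = d³·(1/6 − 1/(4n²π²)); higher powers xᵏ the same way, integrating xᵏ·cos(2nπx/d) by parts.
State is unnormalized: ∫|ψ|² dx = 1.0350, and ∫ψ*·x²·ψ dx = 1.4642, so ⟨x²⟩ = 1.4642 / 1.0350.
⟨x²⟩ = 1.4147.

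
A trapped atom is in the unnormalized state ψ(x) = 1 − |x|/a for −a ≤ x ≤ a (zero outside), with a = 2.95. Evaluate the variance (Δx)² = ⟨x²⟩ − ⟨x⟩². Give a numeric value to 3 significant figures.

Compute ⟨x⟩ and ⟨x²⟩ separately, then (Δx)² = ⟨x²⟩ − ⟨x⟩².
ψ is even, so ∫ over [−a, a] = 2∫₀ᵃ with ψ = 1 − x/a there: ∫₀ᵃ (1 − x/a)² dx = a/3, ∫₀ᵃ x²(1 − x/a)² dx = a³/30, ∫₀ᵃ x⁴(1 − x/a)² dx = a⁵/105.
Normalization: ∫|ψ|² dx = 1.9667.
⟨x⟩ = 0.0000 and ⟨x²⟩ = 0.87025.
(Δx)² = 0.87025 − (0.0000)² = 0.87025.

0.870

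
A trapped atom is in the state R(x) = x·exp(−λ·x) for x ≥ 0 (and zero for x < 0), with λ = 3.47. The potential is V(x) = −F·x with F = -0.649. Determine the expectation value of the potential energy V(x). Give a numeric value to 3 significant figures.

⟨V⟩ = ∫ V(x)·|R|² dx / ∫|R|² dx.
Every integrand reduces to terms xʲ·e^(−2λx) on [0, ∞); use ∫₀^∞ xʲ·e^(−2λx) dx = j!/(2λ)^(j+1).
State is unnormalized: ∫|R|² dx = 0.0059834, and ∫R*·V(x)·R dx = 0.0016786, so ⟨V⟩ = 0.0016786 / 0.0059834.
⟨V⟩ = 0.28055.

0.281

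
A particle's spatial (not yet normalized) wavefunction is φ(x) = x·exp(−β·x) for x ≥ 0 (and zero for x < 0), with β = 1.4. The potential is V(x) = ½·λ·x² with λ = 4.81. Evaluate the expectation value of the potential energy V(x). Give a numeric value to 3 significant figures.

3.68

⟨V⟩ = ∫ V(x)·|φ|² dx / ∫|φ|² dx.
Every integrand reduces to terms xʲ·e^(−2βx) on [0, ∞); use ∫₀^∞ xʲ·e^(−2βx) dx = j!/(2β)^(j+1).
State is unnormalized: ∫|φ|² dx = 0.091108, and ∫φ*·V(x)·φ dx = 0.33538, so ⟨V⟩ = 0.33538 / 0.091108.
⟨V⟩ = 3.6811.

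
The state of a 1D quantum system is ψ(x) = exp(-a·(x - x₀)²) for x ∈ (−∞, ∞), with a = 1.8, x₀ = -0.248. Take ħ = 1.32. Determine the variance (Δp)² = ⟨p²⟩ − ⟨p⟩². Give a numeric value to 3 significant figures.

3.14

Compute ⟨p⟩ and ⟨p²⟩ separately; (Δp)² = ⟨p²⟩ − ⟨p⟩².
Gaussian moments (u = x − x₀): ∫u^(2j)·e^(−2au²) du = (2j−1)!!/(4a)^j · √(π/(2a)), odd powers integrate to 0; here √(π/(2a)) = 0.93417. Derivatives: d/dx e^(−au²) = −2au·e^(−au²), d²/dx² e^(−au²) = (4a²u² − 2a)·e^(−au²).
Normalization: ∫|ψ|² dx = 0.93417.
⟨p⟩ = 0.0000 and ⟨p²⟩ = 3.1363.
(Δp)² = 3.1363 − (0.0000)² = 3.1363.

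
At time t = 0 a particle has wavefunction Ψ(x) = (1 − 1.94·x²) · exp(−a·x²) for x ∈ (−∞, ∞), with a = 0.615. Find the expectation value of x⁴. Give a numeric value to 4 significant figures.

⟨x⁴⟩ = ∫ x⁴·|Ψ|² dx / ∫|Ψ|² dx (integrals over the domain).
Expand each integrand as polynomial × e^(−2ax²) and use ∫x^(2j)·e^(−2ax²) dx = (2j−1)!!/(4a)^j · √(π/(2a)), odd powers → 0; here √(π/(2a)) = 1.5982.
State is unnormalized: ∫|Ψ|² dx = 2.0593, and ∫Ψ*·x⁴·Ψ dx = 11.790, so ⟨x⁴⟩ = 11.790 / 2.0593.
⟨x⁴⟩ = 5.7252.

5.725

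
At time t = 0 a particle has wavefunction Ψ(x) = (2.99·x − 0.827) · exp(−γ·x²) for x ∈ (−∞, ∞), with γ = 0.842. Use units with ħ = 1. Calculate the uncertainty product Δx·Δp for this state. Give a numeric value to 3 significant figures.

Δx = √(⟨x²⟩−⟨x⟩²), Δp = √(⟨p²⟩−⟨p⟩²).
Expand each integrand as polynomial × e^(−2γx²) and use ∫x^(2j)·e^(−2γx²) dx = (2j−1)!!/(4γ)^j · √(π/(2γ)), odd powers → 0; here √(π/(2γ)) = 1.3659. Differentiate with the product rule, d/dx e^(−γx²) = −2γx·e^(−γx²).
Normalization: ∫|Ψ|² dx = 4.5597.
⟨x⟩ = -0.43985, ⟨x²⟩ = 0.76908 ⇒ Δx = 0.75869.
⟨p⟩ = 0.0000, ⟨p²⟩ = 2.1810 ⇒ Δp = 1.4768.
Δx·Δp = 1.1205.

1.12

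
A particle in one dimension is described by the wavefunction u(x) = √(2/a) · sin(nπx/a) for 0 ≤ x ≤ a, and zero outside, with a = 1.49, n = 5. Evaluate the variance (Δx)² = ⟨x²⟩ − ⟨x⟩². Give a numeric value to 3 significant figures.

Compute ⟨x⟩ and ⟨x²⟩ separately, then (Δx)² = ⟨x²⟩ − ⟨x⟩².
With sin²θ = (1 − cos2θ)/2 on 0 ≤ x ≤ a: ∫sin²(nπx/a) dx = a/2, ∫x·sin²(nπx/a) dx = a²/4, ∫x²·sin²(nπx/a) dx = a³·(1/6 − 1/(4n²π²)); higher powers xᵏ the same way, integrating xᵏ·cos(2nπx/a) by parts.
⟨x⟩ = 0.74500 and ⟨x²⟩ = 0.73553.
(Δx)² = 0.73553 − (0.74500)² = 0.18051.

0.181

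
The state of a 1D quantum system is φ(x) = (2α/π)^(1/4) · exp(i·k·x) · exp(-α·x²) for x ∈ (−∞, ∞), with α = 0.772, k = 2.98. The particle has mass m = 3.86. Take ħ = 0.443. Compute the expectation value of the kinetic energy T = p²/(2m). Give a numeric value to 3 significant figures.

T = −(ħ²/2m) d²/dx², so ⟨T⟩ = −(ħ²/2m) ∫ φ*·φ'' dx; with m = 3.86.
Gaussian moments: ∫x^(2j)·e^(−2αx²) dx = (2j−1)!!/(4α)^j · √(π/(2α)), odd powers integrate to 0; here √(π/(2α)) = 1.4264. Derivatives: φ′ = (ik − 2αx)·φ, φ″ = ((ik − 2αx)² − 2α)·φ; the odd-in-x pieces drop out.
⟨T⟩ = 0.24537.

0.245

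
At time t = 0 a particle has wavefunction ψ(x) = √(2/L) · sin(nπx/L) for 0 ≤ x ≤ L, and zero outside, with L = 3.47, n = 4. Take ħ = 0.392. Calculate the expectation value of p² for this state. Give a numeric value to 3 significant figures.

p² ψ = −ħ² d²ψ/dx²; ⟨p²⟩ = −ħ² ∫ ψ*·ψ'' dx.
d/dx sin(nπx/L) = (nπ/L)·cos(nπx/L) and d²/dx² sin(nπx/L) = −(nπ/L)²·sin(nπx/L); on 0 ≤ x ≤ L, ∫sin²(nπx/L) dx = L/2 and ∫sin(nπx/L)·cos(nπx/L) dx = 0.
⟨p²⟩ = 2.0153.

2.02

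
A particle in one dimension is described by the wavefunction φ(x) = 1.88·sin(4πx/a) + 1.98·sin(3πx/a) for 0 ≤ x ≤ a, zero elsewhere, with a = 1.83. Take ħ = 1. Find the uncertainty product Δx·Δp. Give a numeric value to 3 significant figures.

2.19

Δx = √(⟨x²⟩−⟨x⟩²), Δp = √(⟨p²⟩−⟨p⟩²).
On 0 ≤ x ≤ a (j ≠ l): ∫sin²(jπx/a) dx = a/2, ∫sin(jπx/a)·sin(lπx/a) dx = 0; diagonal moments ∫x·sin²(jπx/a) dx = a²/4, ∫x²·sin²(jπx/a) dx = a³·(1/6 − 1/(4j²π²)); cross terms ∫x·sin(jπx/a)·sin(lπx/a) dx = 0 for j + l even and −4jla²/(π²(j² − l²)²) for j + l odd, ∫x²·sin(jπx/a)·sin(lπx/a) dx = (−1)^(j+l)·4jla³/(π²(j² − l²)²); higher powers the same way via product-to-sum and parts. d²/dx² sin(jπx/a) = −(jπ/a)²·sin(jπx/a); on 0 ≤ x ≤ a, ∫sin²(jπx/a) dx = a/2 and ∫sin(jπx/a)·sin(lπx/a) dx = 0 for j ≠ l, so only diagonal terms survive in ∫|φ|² and ∫φ·φ″; ∫φ·φ′ dx = [φ²/2] between the walls = 0.
Normalization: ∫|φ|² dx = 6.8211.
⟨x⟩ = 0.55222, ⟨x²⟩ = 0.43747 ⇒ Δx = 0.36404.
⟨p⟩ = 0.0000, ⟨p²⟩ = 36.305 ⇒ Δp = 6.0254.
Δx·Δp = 2.1935.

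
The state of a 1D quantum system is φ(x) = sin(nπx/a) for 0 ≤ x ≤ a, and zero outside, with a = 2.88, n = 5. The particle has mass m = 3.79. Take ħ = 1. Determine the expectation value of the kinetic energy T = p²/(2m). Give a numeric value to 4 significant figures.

3.925

T = −(ħ²/2m) d²/dx², so ⟨T⟩ = −(ħ²/2m) ∫ φ*·φ'' dx / ∫|φ|² dx; with m = 3.79.
d/dx sin(nπx/a) = (nπ/a)·cos(nπx/a) and d²/dx² sin(nπx/a) = −(nπ/a)²·sin(nπx/a); on 0 ≤ x ≤ a, ∫sin²(nπx/a) dx = a/2 and ∫sin(nπx/a)·cos(nπx/a) dx = 0.
State is unnormalized: ∫|φ|² dx = 1.4400, and ∫φ*·(−ħ²/2m · φ'') dx = 5.6513, so ⟨T⟩ = 5.6513 / 1.4400.
⟨T⟩ = 3.9245.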